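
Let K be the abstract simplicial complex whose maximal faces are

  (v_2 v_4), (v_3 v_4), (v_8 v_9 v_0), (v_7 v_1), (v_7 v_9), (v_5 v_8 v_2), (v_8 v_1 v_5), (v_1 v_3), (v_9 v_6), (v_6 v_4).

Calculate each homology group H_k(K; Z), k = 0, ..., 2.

Take the total order v_0 < v_1 < v_2 < v_3 < v_4 < v_5 < v_6 < v_7 < v_8 < v_9 on the vertex set. Then K (dimension 2) consists of the simplices:

  0-simplices (10): [v_0], [v_1], [v_2], [v_3], [v_4], [v_5], [v_6], [v_7], [v_8], [v_9]
  1-simplices (15): (15 of them)
  2-simplices (3): [v_0,v_8,v_9], [v_1,v_5,v_8], [v_2,v_5,v_8]

giving chain groups C_0 ≅ Z^10, C_1 ≅ Z^15, C_2 ≅ Z^3.

The boundary map ∂_1: C_1 → C_0 maps an edge to its endpoints' difference, ∂[p,q] = q − p. For instance
  ∂[v_7,v_9] = [v_9] − [v_7].
This gives a 10×15 integer matrix of rank 9; reducing to Smith normal form yields diagonal entries (1,1,1,1,1,1,1,1,1).

Boundary ∂_2: C_2 → C_1 sends each 2-simplex [p,q,r] to [q,r] − [p,r] + [p,q]. For instance
  ∂[v_1,v_5,v_8] = [v_5,v_8] − [v_1,v_8] + [v_1,v_5],
  ∂[v_2,v_5,v_8] = [v_5,v_8] − [v_2,v_8] + [v_2,v_5].
The resulting 15×3 matrix has rank 3, and its Smith normal form has invariant factors (1,1,1).

From H_k ≅ ker(∂_k) / im(∂_{k+1}) we obtain:

  H_0: rank C_0 − rank ∂_1 = 10 − 9 = 1, and the invariant factors of ∂_1 are all 1, so H_0 = Z.
  H_1: rank ker ∂_1 − rank ∂_2 = (15 − 9) − 3 = 3, and the invariant factors of ∂_2 are all 1, so H_1 = Z^3.
  H_2: rank ker ∂_2 − rank ∂_3 = (3 − 3) − 0 = 0, and there is no ∂_3, so H_2 = 0.

As a check, the Euler characteristic is 10 − 15 + 3 = -2, which agrees with 1 − 3 + 0 = -2.

H_0 ≅ Z,  H_1 ≅ Z^3,  H_2 = 0.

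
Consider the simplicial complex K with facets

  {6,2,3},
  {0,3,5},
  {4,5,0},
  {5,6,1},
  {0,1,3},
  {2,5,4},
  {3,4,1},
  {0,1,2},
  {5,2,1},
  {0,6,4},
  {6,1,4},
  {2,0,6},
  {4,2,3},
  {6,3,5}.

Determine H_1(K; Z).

H_1 ≅ Z^2.

Take the total order 0 < 1 < 2 < 3 < 4 < 5 < 6 on the vertex set. Then K (dimension 2) consists of the simplices:

  0-simplices (7): [0], [1], [2], [3], [4], [5], [6]
  1-simplices (21): [0,1], [0,2], [0,3], [0,4], [0,5], [0,6], [1,2], [1,3], [1,4], [1,5], [1,6], [2,3], [2,4], [2,5], [2,6], [3,4], [3,5], [3,6], [4,5], [4,6], [5,6]
  2-simplices (14): [0,1,2], [0,1,3], [0,2,6], [0,3,5], [0,4,5], [0,4,6], [1,2,5], [1,3,4], [1,4,6], [1,5,6], [2,3,4], [2,3,6], [2,4,5], [3,5,6]

giving chain groups C_0 ≅ Z^7, C_1 ≅ Z^21, C_2 ≅ Z^14.

∂_1: C_1 → C_0 sends each edge [p,q] (with p < q) to q − p. For instance
  ∂[0,4] = [4] − [0].
The resulting 7×21 matrix has rank 6, and its Smith normal form has invariant factors (1,1,1,1,1,1).

Boundary ∂_2: C_2 → C_1 acts by ∂[p,q,r] = [q,r] − [p,r] + [p,q]. For instance
  ∂[0,4,5] = [4,5] − [0,5] + [0,4],
  ∂[0,1,3] = [1,3] − [0,3] + [0,1].
This gives a 21×14 integer matrix of rank 13; reducing to Smith normal form yields diagonal entries (1,1,1,1,1,1,1,1,1,1,1,1,1).

Reading off H_k = ker ∂_k / im ∂_{k+1}:

  H_1: rank ker ∂_1 − rank ∂_2 = (21 − 6) − 13 = 2, and the invariant factors of ∂_2 are all 1, so H_1 ≅ Z^2.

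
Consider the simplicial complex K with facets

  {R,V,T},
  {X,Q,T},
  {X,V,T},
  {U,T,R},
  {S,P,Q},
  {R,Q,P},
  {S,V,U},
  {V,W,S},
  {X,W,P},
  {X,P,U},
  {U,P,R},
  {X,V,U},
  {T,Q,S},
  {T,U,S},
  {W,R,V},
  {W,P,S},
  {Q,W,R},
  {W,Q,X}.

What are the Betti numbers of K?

We work with the vertex ordering P < Q < R < S < T < U < V < W < X. The simplices of K, each written with vertices in increasing order, are:

  0-simplices (9): P, Q, R, S, T, U, V, W, X
  1-simplices (27): PQ, PR, PS, PU, PW, PX, QR, QS, QT, QW, QX, RT, RU, RV, RW, ST, SU, SV, SW, TU, TV, TX, UV, UX, VW, VX, WX
  2-simplices (18): PQR, PQS, PRU, PSW, PUX, PWX, QRW, QST, QTX, QWX, RTU, RTV, RVW, STU, SUV, SVW, TVX, UVX

Hence C_0 ≅ Z^9, C_1 ≅ Z^27, C_2 ≅ Z^18.

∂_1: C_1 → C_0 sends each edge [p,q] (with p < q) to q − p.
As a 9×27 matrix over Z this has rank 8, with invariant factors (1,1,1,1,1,1,1,1).

The boundary map ∂_2: C_2 → C_1 sends each 2-simplex [p,q,r] to [q,r] − [p,r] + [p,q]. For instance
  ∂PQR = QR − PR + PQ,
  ∂RVW = VW − RW + RV.
This gives a 27×18 integer matrix of rank 18; reducing to Smith normal form yields diagonal entries (1,1,1,1,1,1,1,1,1,1,1,1,1,1,1,1,1,2).

Now H_k = ker ∂_k / im ∂_{k+1}, so:

  H_0: rank C_0 − rank ∂_1 = 9 − 8 = 1, and the invariant factors of ∂_1 are all 1, so H_0 ≅ Z.
  H_1: rank ker ∂_1 − rank ∂_2 = (27 − 8) − 18 = 1, and ∂_2 has invariant factor 2 > 1, so H_1 ≅ Z ⊕ Z_2.
  H_2: rank ker ∂_2 − rank ∂_3 = (18 − 18) − 0 = 0, and there is no ∂_3, so H_2 ≅ 0.

(K is a triangulation of the Klein bottle.)

Hence the Betti numbers are b_0 = 1, b_1 = 1, b_2 = 0.

b_0 = 1, b_1 = 1, b_2 = 0.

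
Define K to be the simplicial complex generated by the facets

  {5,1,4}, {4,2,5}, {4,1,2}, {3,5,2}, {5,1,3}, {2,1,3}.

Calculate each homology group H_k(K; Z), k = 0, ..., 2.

H_0 = Z,  H_1 = 0,  H_2 = Z.

We work with the vertex ordering 1 < 2 < 3 < 4 < 5. The simplices of K, each written with vertices in increasing order, are:

  0-simplices (5): [1], [2], [3], [4], [5]
  1-simplices (9): [1,2], [1,3], [1,4], [1,5], [2,3], [2,4], [2,5], [3,5], [4,5]
  2-simplices (6): [1,2,3], [1,2,4], [1,3,5], [1,4,5], [2,3,5], [2,4,5]

so the chain groups are C_0 ≅ Z^5, C_1 ≅ Z^9, C_2 ≅ Z^6.

∂_1: C_1 → C_0 maps an edge to its endpoints' difference, ∂[p,q] = q − p. For instance
  ∂[1,4] = [4] − [1].
This gives a 5×9 integer matrix of rank 4; reducing to Smith normal form yields diagonal entries (1,1,1,1).

Boundary ∂_2: C_2 → C_1 sends each 2-simplex [p,q,r] to [q,r] − [p,r] + [p,q]. For instance
  ∂[1,2,4] = [2,4] − [1,4] + [1,2],
  ∂[1,4,5] = [4,5] − [1,5] + [1,4].
As a 9×6 matrix over Z this has rank 5, with invariant factors (1,1,1,1,1).

Computing H_k = (kernel of ∂_k) / (image of ∂_{k+1}):

  H_0: rank C_0 − rank ∂_1 = 5 − 4 = 1, and the invariant factors of ∂_1 are all 1, so H_0 ≅ Z.
  H_1: rank ker ∂_1 − rank ∂_2 = (9 − 4) − 5 = 0, and the invariant factors of ∂_2 are all 1, so H_1 ≅ 0.
  H_2: rank ker ∂_2 − rank ∂_3 = (6 − 5) − 0 = 1, and there is no ∂_3, so H_2 ≅ Z.

As a check, the Euler characteristic is 5 − 9 + 6 = 2, which agrees with 1 − 0 + 1 = 2.
(K is a triangulation of the 2-sphere S^2.)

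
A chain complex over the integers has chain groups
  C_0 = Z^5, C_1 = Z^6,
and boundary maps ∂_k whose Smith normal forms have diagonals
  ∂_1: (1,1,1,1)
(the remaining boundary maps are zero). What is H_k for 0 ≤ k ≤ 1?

H_0 ≅ Z,  H_1 ≅ Z^2.

H_0: b_0 = 5 − 0 − 4 = 1; torsion from ∂_1 factors > 1: none. So H_0 ≅ Z.
H_1: b_1 = 6 − 4 − 0 = 2; torsion from ∂_2 factors > 1: none. So H_1 ≅ Z^2.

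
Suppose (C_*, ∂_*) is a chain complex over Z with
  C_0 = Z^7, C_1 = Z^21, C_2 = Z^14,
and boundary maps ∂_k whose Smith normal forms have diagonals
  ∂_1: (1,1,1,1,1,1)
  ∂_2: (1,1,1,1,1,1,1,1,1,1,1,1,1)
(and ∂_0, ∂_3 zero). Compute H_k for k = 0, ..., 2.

H_0: b_0 = 7 − 0 − 6 = 1; torsion from ∂_1 factors > 1: none. So H_0 ≅ Z.
H_1: b_1 = 21 − 6 − 13 = 2; torsion from ∂_2 factors > 1: none. So H_1 ≅ Z^2.
H_2: b_2 = 14 − 13 − 0 = 1; torsion from ∂_3 factors > 1: none. So H_2 ≅ Z.

H_0 ≅ Z,  H_1 ≅ Z^2,  H_2 ≅ Z.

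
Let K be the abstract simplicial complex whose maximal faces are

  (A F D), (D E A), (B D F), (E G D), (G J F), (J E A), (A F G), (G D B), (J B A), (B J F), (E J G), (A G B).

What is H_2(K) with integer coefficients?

H_2 ≅ 0.

We work with the vertex ordering A < B < D < E < F < G < J. The simplices of K, each written with vertices in increasing order, are:

  0-simplices (7): A, B, D, E, F, G, J
  1-simplices (18): AB, AD, AE, AF, AG, AJ, BD, BF, BG, BJ, DE, DF, DG, EG, EJ, FG, FJ, GJ
  2-simplices (12): ABG, ABJ, ADE, ADF, AEJ, AFG, BDF, BDG, BFJ, DEG, EGJ, FGJ

so the chain groups are C_0 ≅ Z^7, C_1 ≅ Z^18, C_2 ≅ Z^12.

∂_1: C_1 → C_0 is given by ∂[p,q] = [q] − [p]. For instance
  ∂BJ = J − B.
The 7×18 boundary matrix has rank 6 and Smith normal form diag(1,1,1,1,1,1).

∂_2: C_2 → C_1 acts by ∂[p,q,r] = [q,r] − [p,r] + [p,q]. For instance
  ∂ADF = DF − AF + AD,
  ∂AEJ = EJ − AJ + AE.
The resulting 18×12 matrix has rank 12, and its Smith normal form has invariant factors (1,1,1,1,1,1,1,1,1,1,1,2).

Reading off H_k = ker ∂_k / im ∂_{k+1}:

  H_2: rank ker ∂_2 − rank ∂_3 = (12 − 12) − 0 = 0, and there is no ∂_3, so H_2 = 0.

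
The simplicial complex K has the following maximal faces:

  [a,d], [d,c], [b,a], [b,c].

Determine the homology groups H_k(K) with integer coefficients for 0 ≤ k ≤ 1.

K has 4 vertices, 4 edges.
rank ∂_0 = 0, rank ∂_1 = 3 ⇒ b_0 = 4 − 0 − 3 = 1; all invariant factors of ∂_1 are 1 so no torsion. So H_0 = Z.
rank ∂_1 = 3, rank ∂_2 = 0 ⇒ b_1 = 4 − 3 − 0 = 1. So H_1 = Z.

H_0 = Z,  H_1 = Z.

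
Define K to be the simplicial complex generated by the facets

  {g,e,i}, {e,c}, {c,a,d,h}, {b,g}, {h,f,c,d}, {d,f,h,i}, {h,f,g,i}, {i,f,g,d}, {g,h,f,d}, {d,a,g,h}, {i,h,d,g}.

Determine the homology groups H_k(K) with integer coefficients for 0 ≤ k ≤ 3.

Take the total order a < b < c < d < e < f < g < h < i on the vertex set. Then K (dimension 3) consists of the simplices:

  0-simplices (9): a, b, c, d, e, f, g, h, i
  1-simplices (21): ac, ad, ag, ah, bg, cd, ce, cf, ch, df, dg, dh, di, eg, ei, fg, fh, fi, gh, gi, hi
  2-simplices (19): acd, ach, adg, adh, agh, cdf, cdh, cfh, dfg, dfh, dfi, dgh, dgi, dhi, egi, fgh, fgi, fhi, ghi
  3-simplices (8): acdh, adgh, cdfh, dfgh, dfgi, dfhi, dghi, fghi

so the chain groups are C_0 ≅ Z^9, C_1 ≅ Z^21, C_2 ≅ Z^19, C_3 ≅ Z^8.

∂_1: C_1 → C_0 sends each edge [p,q] (with p < q) to q − p. For instance
  ∂gi = i − g.
This gives a 9×21 integer matrix of rank 8; reducing to Smith normal form yields diagonal entries (1,1,1,1,1,1,1,1).

Boundary ∂_2: C_2 → C_1 maps a triangle to the signed sum of its edges. For instance
  ∂agh = gh − ah + ag,
  ∂cdf = df − cf + cd.
The 21×19 boundary matrix has rank 12 and Smith normal form diag(1,1,1,1,1,1,1,1,1,1,1,1).

Boundary ∂_3: C_3 → C_2 sends each 3-simplex σ to the alternating sum Σ_i (−1)^i (σ with its i-th vertex removed). For instance
  ∂acdh = cdh − adh + ach − acd,
  ∂dfgi = fgi − dgi + dfi − dfg.
The 19×8 boundary matrix has rank 7 and Smith normal form diag(1,1,1,1,1,1,1).

Now H_k = ker ∂_k / im ∂_{k+1}, so:

  H_0: rank C_0 − rank ∂_1 = 9 − 8 = 1, and the invariant factors of ∂_1 are all 1, so H_0 = Z.
  H_1: rank ker ∂_1 − rank ∂_2 = (21 − 8) − 12 = 1, and the invariant factors of ∂_2 are all 1, so H_1 = Z.
  H_2: rank ker ∂_2 − rank ∂_3 = (19 − 12) − 7 = 0, and the invariant factors of ∂_3 are all 1, so H_2 = 0.
  H_3: rank ker ∂_3 − rank ∂_4 = (8 − 7) − 0 = 1, and there is no ∂_4, so H_3 = Z.

H_0 ≅ Z,  H_1 ≅ Z,  H_2 = 0,  H_3 ≅ Z.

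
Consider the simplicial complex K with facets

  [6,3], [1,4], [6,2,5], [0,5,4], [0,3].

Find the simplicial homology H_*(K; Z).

Fix the vertex order 0 < 1 < 2 < 3 < 4 < 5 < 6 and write every simplex with vertices in increasing order. Then dim K = 2 and the simplices of K are:

  0-simplices (7): [0], [1], [2], [3], [4], [5], [6]
  1-simplices (9): [0,3], [0,4], [0,5], [1,4], [2,5], [2,6], [3,6], [4,5], [5,6]
  2-simplices (2): [0,4,5], [2,5,6]

so the chain groups are C_0 ≅ Z^7, C_1 ≅ Z^9, C_2 ≅ Z^2.

The boundary map ∂_1: C_1 → C_0 sends each edge [p,q] (with p < q) to q − p. For instance
  ∂[3,6] = [6] − [3].
This gives a 7×9 integer matrix of rank 6; reducing to Smith normal form yields diagonal entries (1,1,1,1,1,1).

Boundary ∂_2: C_2 → C_1 acts by ∂[p,q,r] = [q,r] − [p,r] + [p,q]. For instance
  ∂[0,4,5] = [4,5] − [0,5] + [0,4],
  ∂[2,5,6] = [5,6] − [2,6] + [2,5].
As a 9×2 matrix over Z this has rank 2, with invariant factors (1,1).

Computing H_k = (kernel of ∂_k) / (image of ∂_{k+1}):

  H_0: rank C_0 − rank ∂_1 = 7 − 6 = 1, and the invariant factors of ∂_1 are all 1, so H_0 ≅ Z.
  H_1: rank ker ∂_1 − rank ∂_2 = (9 − 6) − 2 = 1, and the invariant factors of ∂_2 are all 1, so H_1 ≅ Z.
  H_2: rank ker ∂_2 − rank ∂_3 = (2 − 2) − 0 = 0, and there is no ∂_3, so H_2 ≅ 0.

As a check, the Euler characteristic is 7 − 9 + 2 = 0, which agrees with 1 − 1 + 0 = 0.

H_0 ≅ Z,  H_1 ≅ Z,  H_2 = 0.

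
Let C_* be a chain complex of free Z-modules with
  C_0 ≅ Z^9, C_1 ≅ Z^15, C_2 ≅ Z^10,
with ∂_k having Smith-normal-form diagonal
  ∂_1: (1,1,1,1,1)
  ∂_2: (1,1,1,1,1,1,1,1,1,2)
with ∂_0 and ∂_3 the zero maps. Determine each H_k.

H_0 = Z^4,  H_1 = Z/2,  H_2 = 0.

H_0: b_0 = 9 − 0 − 5 = 4; torsion from ∂_1 factors > 1: none. So H_0 = Z^4.
H_1: b_1 = 15 − 5 − 10 = 0; torsion from ∂_2 factors > 1: [2]. So H_1 = Z/2.
H_2: b_2 = 10 − 10 − 0 = 0; torsion from ∂_3 factors > 1: none. So H_2 = 0.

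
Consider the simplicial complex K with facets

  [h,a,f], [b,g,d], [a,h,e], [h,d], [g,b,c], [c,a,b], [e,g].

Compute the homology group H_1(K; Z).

H_1 = Z^2.

K has 8 vertices, 14 edges, 5 triangles.
rank ∂_1 = 7, rank ∂_2 = 5 ⇒ b_1 = 14 − 7 − 5 = 2; all invariant factors of ∂_2 are 1 so no torsion. So H_1 = Z^2.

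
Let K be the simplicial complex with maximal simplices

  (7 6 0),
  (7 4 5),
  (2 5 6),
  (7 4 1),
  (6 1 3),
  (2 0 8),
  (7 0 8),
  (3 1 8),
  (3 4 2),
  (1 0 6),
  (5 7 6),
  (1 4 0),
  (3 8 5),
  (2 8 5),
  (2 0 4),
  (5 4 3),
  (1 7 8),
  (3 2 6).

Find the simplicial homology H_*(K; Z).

H_0 ≅ Z,  H_1 ≅ Z × Z/2,  H_2 = 0.

Order the vertices as 0 < 1 < 2 < 3 < 4 < 5 < 6 < 7 < 8. Listing each simplex with vertices in this order, K has dimension 2 with simplices:

  0-simplices (9): [0], [1], [2], [3], [4], [5], [6], [7], [8]
  1-simplices (27): (27 of them)
  2-simplices (18): [0,1,4], [0,1,6], [0,2,4], [0,2,8], [0,6,7], [0,7,8], [1,3,6], [1,3,8], [1,4,7], [1,7,8], [2,3,4], [2,3,6], [2,5,6], [2,5,8], [3,4,5], [3,5,8], [4,5,7], [5,6,7]

so the chain groups are C_0 ≅ Z^9, C_1 ≅ Z^27, C_2 ≅ Z^18.

The boundary map ∂_1: C_1 → C_0 is given by ∂[p,q] = [q] − [p].
This gives a 9×27 integer matrix of rank 8; reducing to Smith normal form yields diagonal entries (1,1,1,1,1,1,1,1).

Boundary ∂_2: C_2 → C_1 acts by ∂[p,q,r] = [q,r] − [p,r] + [p,q]. For instance
  ∂[0,2,4] = [2,4] − [0,4] + [0,2],
  ∂[4,5,7] = [5,7] − [4,7] + [4,5].
The 27×18 boundary matrix has rank 18 and Smith normal form diag(1,1,1,1,1,1,1,1,1,1,1,1,1,1,1,1,1,2).

Computing H_k = (kernel of ∂_k) / (image of ∂_{k+1}):

  H_0: rank C_0 − rank ∂_1 = 9 − 8 = 1, and the invariant factors of ∂_1 are all 1, so H_0 ≅ Z.
  H_1: rank ker ∂_1 − rank ∂_2 = (27 − 8) − 18 = 1, and ∂_2 has invariant factor 2 > 1, so H_1 ≅ Z × Z/2.
  H_2: rank ker ∂_2 − rank ∂_3 = (18 − 18) − 0 = 0, and there is no ∂_3, so H_2 ≅ 0.

As a check, the Euler characteristic is 9 − 27 + 18 = 0, which agrees with 1 − 1 + 0 = 0.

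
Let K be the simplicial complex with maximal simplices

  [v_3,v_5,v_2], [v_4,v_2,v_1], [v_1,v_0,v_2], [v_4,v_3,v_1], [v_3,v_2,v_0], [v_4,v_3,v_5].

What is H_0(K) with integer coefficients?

Take the total order v_0 < v_1 < v_2 < v_3 < v_4 < v_5 on the vertex set. Then K (dimension 2) consists of the simplices:

  0-simplices (6): [v_0], [v_1], [v_2], [v_3], [v_4], [v_5]
  1-simplices (12): [v_0,v_1], [v_0,v_2], [v_0,v_3], [v_1,v_2], [v_1,v_3], [v_1,v_4], [v_2,v_3], [v_2,v_4], [v_2,v_5], [v_3,v_4], [v_3,v_5], [v_4,v_5]
  2-simplices (6): [v_0,v_1,v_2], [v_0,v_2,v_3], [v_1,v_2,v_4], [v_1,v_3,v_4], [v_2,v_3,v_5], [v_3,v_4,v_5]

giving chain groups C_0 ≅ Z^6, C_1 ≅ Z^12, C_2 ≅ Z^6.

∂_1: C_1 → C_0 maps an edge to its endpoints' difference, ∂[p,q] = q − p.
The resulting 6×12 matrix has rank 5, and its Smith normal form has invariant factors (1,1,1,1,1).

Boundary ∂_2: C_2 → C_1 sends each 2-simplex [p,q,r] to [q,r] − [p,r] + [p,q]. For instance
  ∂[v_3,v_4,v_5] = [v_4,v_5] − [v_3,v_5] + [v_3,v_4],
  ∂[v_1,v_2,v_4] = [v_2,v_4] − [v_1,v_4] + [v_1,v_2].
This gives a 12×6 integer matrix of rank 6; reducing to Smith normal form yields diagonal entries (1,1,1,1,1,1).

From H_k ≅ ker(∂_k) / im(∂_{k+1}) we obtain:

  H_0: rank C_0 − rank ∂_1 = 6 − 5 = 1, and the invariant factors of ∂_1 are all 1, so H_0 ≅ Z.

H_0 ≅ Z.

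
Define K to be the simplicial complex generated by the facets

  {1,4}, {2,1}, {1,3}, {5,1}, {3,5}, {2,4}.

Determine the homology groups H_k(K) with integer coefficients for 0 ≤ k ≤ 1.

H_0 ≅ Z,  H_1 ≅ Z^2.

We work with the vertex ordering 1 < 2 < 3 < 4 < 5. The simplices of K, each written with vertices in increasing order, are:

  0-simplices (5): [1], [2], [3], [4], [5]
  1-simplices (6): [1,2], [1,3], [1,4], [1,5], [2,4], [3,5]

so the chain groups are C_0 ≅ Z^5, C_1 ≅ Z^6.

Boundary ∂_1: C_1 → C_0 is given by ∂[p,q] = [q] − [p].
This gives a 5×6 integer matrix of rank 4; reducing to Smith normal form yields diagonal entries (1,1,1,1).

Computing H_k = (kernel of ∂_k) / (image of ∂_{k+1}):

  H_0: rank C_0 − rank ∂_1 = 5 − 4 = 1, and the invariant factors of ∂_1 are all 1, so H_0 = Z.
  H_1: rank ker ∂_1 − rank ∂_2 = (6 − 4) − 0 = 2, and there is no ∂_2, so H_1 = Z^2.

As a check, the Euler characteristic is 5 − 6 = -1, which agrees with 1 − 2 = -1.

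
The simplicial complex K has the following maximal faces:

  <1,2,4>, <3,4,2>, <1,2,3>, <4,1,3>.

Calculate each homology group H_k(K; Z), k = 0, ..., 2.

We work with the vertex ordering 1 < 2 < 3 < 4. The simplices of K, each written with vertices in increasing order, are:

  0-simplices (4): [1], [2], [3], [4]
  1-simplices (6): [1,2], [1,3], [1,4], [2,3], [2,4], [3,4]
  2-simplices (4): [1,2,3], [1,2,4], [1,3,4], [2,3,4]

giving chain groups C_0 ≅ Z^4, C_1 ≅ Z^6, C_2 ≅ Z^4.

∂_1: C_1 → C_0 is given by ∂[p,q] = [q] − [p].
As a 4×6 matrix over Z this has rank 3, with invariant factors (1,1,1).

∂_2: C_2 → C_1 acts by ∂[p,q,r] = [q,r] − [p,r] + [p,q]. For instance
  ∂[1,2,4] = [2,4] − [1,4] + [1,2],
  ∂[1,2,3] = [2,3] − [1,3] + [1,2].
As a 6×4 matrix over Z this has rank 3, with invariant factors (1,1,1).

From H_k ≅ ker(∂_k) / im(∂_{k+1}) we obtain:

  H_0: rank C_0 − rank ∂_1 = 4 − 3 = 1, and the invariant factors of ∂_1 are all 1, so H_0 = Z.
  H_1: rank ker ∂_1 − rank ∂_2 = (6 − 3) − 3 = 0, and the invariant factors of ∂_2 are all 1, so H_1 = 0.
  H_2: rank ker ∂_2 − rank ∂_3 = (4 − 3) − 0 = 1, and there is no ∂_3, so H_2 = Z.

H_0 = Z,  H_1 = 0,  H_2 = Z.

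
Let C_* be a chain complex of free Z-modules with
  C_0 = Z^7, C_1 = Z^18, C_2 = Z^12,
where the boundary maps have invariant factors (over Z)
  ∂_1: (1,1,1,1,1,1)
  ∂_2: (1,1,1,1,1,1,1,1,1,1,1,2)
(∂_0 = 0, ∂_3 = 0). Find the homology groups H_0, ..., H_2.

H_0: b_0 = 7 − 0 − 6 = 1; torsion from ∂_1 factors > 1: none. So H_0 ≅ Z.
H_1: b_1 = 18 − 6 − 12 = 0; torsion from ∂_2 factors > 1: [2]. So H_1 ≅ Z/2.
H_2: b_2 = 12 − 12 − 0 = 0; torsion from ∂_3 factors > 1: none. So H_2 ≅ 0.

H_0 ≅ Z,  H_1 ≅ Z/2,  H_2 = 0.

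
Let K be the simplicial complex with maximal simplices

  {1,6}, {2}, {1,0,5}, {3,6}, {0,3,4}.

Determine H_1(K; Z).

H_1 ≅ Z.

Order the vertices as 0 < 1 < 2 < 3 < 4 < 5 < 6. Listing each simplex with vertices in this order, K has dimension 2 with simplices:

  0-simplices (7): [0], [1], [2], [3], [4], [5], [6]
  1-simplices (8): [0,1], [0,3], [0,4], [0,5], [1,5], [1,6], [3,4], [3,6]
  2-simplices (2): [0,1,5], [0,3,4]

giving chain groups C_0 ≅ Z^7, C_1 ≅ Z^8, C_2 ≅ Z^2.

The boundary map ∂_1: C_1 → C_0 sends each edge [p,q] (with p < q) to q − p.
As a 7×8 matrix over Z this has rank 5, with invariant factors (1,1,1,1,1).

Boundary ∂_2: C_2 → C_1 maps a triangle to the signed sum of its edges. For instance
  ∂[0,1,5] = [1,5] − [0,5] + [0,1],
  ∂[0,3,4] = [3,4] − [0,4] + [0,3].
The resulting 8×2 matrix has rank 2, and its Smith normal form has invariant factors (1,1).

Now H_k = ker ∂_k / im ∂_{k+1}, so:

  H_1: rank ker ∂_1 − rank ∂_2 = (8 − 5) − 2 = 1, and the invariant factors of ∂_2 are all 1, so H_1 ≅ Z.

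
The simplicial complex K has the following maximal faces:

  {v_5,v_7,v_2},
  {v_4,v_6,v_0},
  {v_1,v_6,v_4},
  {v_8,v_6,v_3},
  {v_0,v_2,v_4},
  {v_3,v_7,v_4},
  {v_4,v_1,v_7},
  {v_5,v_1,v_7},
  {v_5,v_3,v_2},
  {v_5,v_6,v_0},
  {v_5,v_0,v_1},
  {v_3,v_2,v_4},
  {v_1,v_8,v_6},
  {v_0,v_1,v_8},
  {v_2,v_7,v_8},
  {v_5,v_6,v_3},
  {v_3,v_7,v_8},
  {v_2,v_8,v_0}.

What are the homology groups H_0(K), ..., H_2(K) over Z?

Fix the vertex order v_0 < v_1 < v_2 < v_3 < v_4 < v_5 < v_6 < v_7 < v_8 and write every simplex with vertices in increasing order. Then dim K = 2 and the simplices of K are:

  0-simplices (9): [v_0], [v_1], [v_2], [v_3], [v_4], [v_5], [v_6], [v_7], [v_8]
  1-simplices (27): (27 of them)
  2-simplices (18): (18 of them)

so the chain groups are C_0 ≅ Z^9, C_1 ≅ Z^27, C_2 ≅ Z^18.

Boundary ∂_1: C_1 → C_0 maps an edge to its endpoints' difference, ∂[p,q] = q − p. For instance
  ∂[v_3,v_8] = [v_8] − [v_3].
This gives a 9×27 integer matrix of rank 8; reducing to Smith normal form yields diagonal entries (1,1,1,1,1,1,1,1).

∂_2: C_2 → C_1 acts by ∂[p,q,r] = [q,r] − [p,r] + [p,q]. For instance
  ∂[v_2,v_5,v_7] = [v_5,v_7] − [v_2,v_7] + [v_2,v_5],
  ∂[v_3,v_5,v_6] = [v_5,v_6] − [v_3,v_6] + [v_3,v_5].
The resulting 27×18 matrix has rank 18, and its Smith normal form has invariant factors (1,1,1,1,1,1,1,1,1,1,1,1,1,1,1,1,1,2).

Reading off H_k = ker ∂_k / im ∂_{k+1}:

  H_0: rank C_0 − rank ∂_1 = 9 − 8 = 1, and the invariant factors of ∂_1 are all 1, so H_0 ≅ Z.
  H_1: rank ker ∂_1 − rank ∂_2 = (27 − 8) − 18 = 1, and ∂_2 has invariant factor 2 > 1, so H_1 ≅ Z ⊕ Z/2.
  H_2: rank ker ∂_2 − rank ∂_3 = (18 − 18) − 0 = 0, and there is no ∂_3, so H_2 ≅ 0.

As a check, the Euler characteristic is 9 − 27 + 18 = 0, which agrees with 1 − 1 + 0 = 0.

H_0 = Z,  H_1 = Z ⊕ Z/2,  H_2 = 0.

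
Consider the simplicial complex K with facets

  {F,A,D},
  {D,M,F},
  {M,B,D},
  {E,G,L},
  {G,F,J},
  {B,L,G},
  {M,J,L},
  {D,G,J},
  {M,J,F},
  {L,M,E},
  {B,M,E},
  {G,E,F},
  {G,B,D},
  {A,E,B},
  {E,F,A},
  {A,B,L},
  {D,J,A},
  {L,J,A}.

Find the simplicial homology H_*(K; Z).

H_0 ≅ Z,  H_1 ≅ Z ⊕ Z/2,  H_2 = 0.

Fix the vertex order A < B < D < E < F < G < J < L < M and write every simplex with vertices in increasing order. Then dim K = 2 and the simplices of K are:

  0-simplices (9): A, B, D, E, F, G, J, L, M
  1-simplices (27): AB, AD, AE, AF, AJ, AL, BD, BE, BG, BL, BM, DF, DG, DJ, DM, EF, EG, EL, EM, FG, FJ, FM, GJ, GL, JL, JM, LM
  2-simplices (18): ABE, ABL, ADF, ADJ, AEF, AJL, BDG, BDM, BEM, BGL, DFM, DGJ, EFG, EGL, ELM, FGJ, FJM, JLM

Hence C_0 ≅ Z^9, C_1 ≅ Z^27, C_2 ≅ Z^18.

∂_1: C_1 → C_0 is given by ∂[p,q] = [q] − [p].
The 9×27 boundary matrix has rank 8 and Smith normal form diag(1,1,1,1,1,1,1,1).

Boundary ∂_2: C_2 → C_1 sends each 2-simplex [p,q,r] to [q,r] − [p,r] + [p,q]. For instance
  ∂ADJ = DJ − AJ + AD,
  ∂DGJ = GJ − DJ + DG.
The resulting 27×18 matrix has rank 18, and its Smith normal form has invariant factors (1,1,1,1,1,1,1,1,1,1,1,1,1,1,1,1,1,2).

Now H_k = ker ∂_k / im ∂_{k+1}, so:

  H_0: rank C_0 − rank ∂_1 = 9 − 8 = 1, and the invariant factors of ∂_1 are all 1, so H_0 = Z.
  H_1: rank ker ∂_1 − rank ∂_2 = (27 − 8) − 18 = 1, and ∂_2 has invariant factor 2 > 1, so H_1 = Z ⊕ Z/2.
  H_2: rank ker ∂_2 − rank ∂_3 = (18 − 18) − 0 = 0, and there is no ∂_3, so H_2 = 0.

(K is a triangulation of the Klein bottle.)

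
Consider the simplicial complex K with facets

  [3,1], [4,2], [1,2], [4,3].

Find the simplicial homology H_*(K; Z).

K has 4 vertices, 4 edges.
rank ∂_0 = 0, rank ∂_1 = 3 ⇒ b_0 = 4 − 0 − 3 = 1; all invariant factors of ∂_1 are 1 so no torsion. So H_0 = Z.
rank ∂_1 = 3, rank ∂_2 = 0 ⇒ b_1 = 4 − 3 − 0 = 1. So H_1 = Z.

H_0 = Z,  H_1 = Z.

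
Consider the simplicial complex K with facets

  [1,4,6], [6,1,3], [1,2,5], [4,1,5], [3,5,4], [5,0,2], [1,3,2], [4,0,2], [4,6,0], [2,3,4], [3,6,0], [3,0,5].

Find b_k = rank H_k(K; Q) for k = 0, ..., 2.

Order the vertices as 0 < 1 < 2 < 3 < 4 < 5 < 6. Listing each simplex with vertices in this order, K has dimension 2 with simplices:

  0-simplices (7): [0], [1], [2], [3], [4], [5], [6]
  1-simplices (18): [0,2], [0,3], [0,4], [0,5], [0,6], [1,2], [1,3], [1,4], [1,5], [1,6], [2,3], [2,4], [2,5], [3,4], [3,5], [3,6], [4,5], [4,6]
  2-simplices (12): [0,2,4], [0,2,5], [0,3,5], [0,3,6], [0,4,6], [1,2,3], [1,2,5], [1,3,6], [1,4,5], [1,4,6], [2,3,4], [3,4,5]

Hence C_0 ≅ Z^7, C_1 ≅ Z^18, C_2 ≅ Z^12.

The boundary map ∂_1: C_1 → C_0 maps an edge to its endpoints' difference, ∂[p,q] = q − p. For instance
  ∂[0,4] = [4] − [0].
As a 7×18 matrix over Z this has rank 6, with invariant factors (1,1,1,1,1,1).

Boundary ∂_2: C_2 → C_1 maps a triangle to the signed sum of its edges. For instance
  ∂[1,2,5] = [2,5] − [1,5] + [1,2],
  ∂[1,4,5] = [4,5] − [1,5] + [1,4].
This gives a 18×12 integer matrix of rank 12; reducing to Smith normal form yields diagonal entries (1,1,1,1,1,1,1,1,1,1,1,2).

Computing H_k = (kernel of ∂_k) / (image of ∂_{k+1}):

  H_0: rank C_0 − rank ∂_1 = 7 − 6 = 1, and the invariant factors of ∂_1 are all 1, so H_0 = Z.
  H_1: rank ker ∂_1 − rank ∂_2 = (18 − 6) − 12 = 0, and ∂_2 has invariant factor 2 > 1, so H_1 = Z_2.
  H_2: rank ker ∂_2 − rank ∂_3 = (12 − 12) − 0 = 0, and there is no ∂_3, so H_2 = 0.

(K is a triangulation of the real projective plane RP^2.)

Hence the Betti numbers are b_0 = 1, b_1 = 0, b_2 = 0.

b_0 = 1, b_1 = 0, b_2 = 0.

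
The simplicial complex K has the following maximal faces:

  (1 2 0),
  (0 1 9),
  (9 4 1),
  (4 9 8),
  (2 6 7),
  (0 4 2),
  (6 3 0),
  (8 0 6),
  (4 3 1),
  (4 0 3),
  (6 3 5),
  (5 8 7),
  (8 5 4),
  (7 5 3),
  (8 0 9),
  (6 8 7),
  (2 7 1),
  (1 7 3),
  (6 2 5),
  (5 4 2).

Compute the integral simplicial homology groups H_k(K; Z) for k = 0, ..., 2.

Fix the vertex order 0 < 1 < 2 < 3 < 4 < 5 < 6 < 7 < 8 < 9 and write every simplex with vertices in increasing order. Then dim K = 2 and the simplices of K are:

  0-simplices (10): [0], [1], [2], [3], [4], [5], [6], [7], [8], [9]
  1-simplices (30): (30 of them)
  2-simplices (20): (20 of them)

giving chain groups C_0 ≅ Z^10, C_1 ≅ Z^30, C_2 ≅ Z^20.

The boundary map ∂_1: C_1 → C_0 maps an edge to its endpoints' difference, ∂[p,q] = q − p.
This gives a 10×30 integer matrix of rank 9; reducing to Smith normal form yields diagonal entries (1,1,1,1,1,1,1,1,1).

The boundary map ∂_2: C_2 → C_1 sends each 2-simplex [p,q,r] to [q,r] − [p,r] + [p,q]. For instance
  ∂[4,8,9] = [8,9] − [4,9] + [4,8],
  ∂[1,4,9] = [4,9] − [1,9] + [1,4].
This gives a 30×20 integer matrix of rank 20; reducing to Smith normal form yields diagonal entries (1,1,1,1,1,1,1,1,1,1,1,1,1,1,1,1,1,1,1,2).

Computing H_k = (kernel of ∂_k) / (image of ∂_{k+1}):

  H_0: rank C_0 − rank ∂_1 = 10 − 9 = 1, and the invariant factors of ∂_1 are all 1, so H_0 = Z.
  H_1: rank ker ∂_1 − rank ∂_2 = (30 − 9) − 20 = 1, and ∂_2 has invariant factor 2 > 1, so H_1 = Z ⊕ Z/2.
  H_2: rank ker ∂_2 − rank ∂_3 = (20 − 20) − 0 = 0, and there is no ∂_3, so H_2 = 0.

As a check, the Euler characteristic is 10 − 30 + 20 = 0, which agrees with 1 − 1 + 0 = 0.

H_0 ≅ Z,  H_1 ≅ Z ⊕ Z/2,  H_2 = 0.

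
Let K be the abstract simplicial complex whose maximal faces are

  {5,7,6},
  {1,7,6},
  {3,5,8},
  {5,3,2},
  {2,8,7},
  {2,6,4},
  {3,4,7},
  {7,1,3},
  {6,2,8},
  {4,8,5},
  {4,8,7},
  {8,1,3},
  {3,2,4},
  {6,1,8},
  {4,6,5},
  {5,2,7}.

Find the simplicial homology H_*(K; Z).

H_0 ≅ Z,  H_1 ≅ Z^2,  H_2 ≅ Z.

We work with the vertex ordering 1 < 2 < 3 < 4 < 5 < 6 < 7 < 8. The simplices of K, each written with vertices in increasing order, are:

  0-simplices (8): [1], [2], [3], [4], [5], [6], [7], [8]
  1-simplices (24): (24 of them)
  2-simplices (16): [1,3,7], [1,3,8], [1,6,7], [1,6,8], [2,3,4], [2,3,5], [2,4,6], [2,5,7], [2,6,8], [2,7,8], [3,4,7], [3,5,8], [4,5,6], [4,5,8], [4,7,8], [5,6,7]

so the chain groups are C_0 ≅ Z^8, C_1 ≅ Z^24, C_2 ≅ Z^16.

∂_1: C_1 → C_0 is given by ∂[p,q] = [q] − [p]. For instance
  ∂[2,7] = [7] − [2].
As a 8×24 matrix over Z this has rank 7, with invariant factors (1,1,1,1,1,1,1).

Boundary ∂_2: C_2 → C_1 sends each 2-simplex [p,q,r] to [q,r] − [p,r] + [p,q]. For instance
  ∂[5,6,7] = [6,7] − [5,7] + [5,6],
  ∂[2,6,8] = [6,8] − [2,8] + [2,6].
The resulting 24×16 matrix has rank 15, and its Smith normal form has invariant factors (1,1,1,1,1,1,1,1,1,1,1,1,1,1,1).

Reading off H_k = ker ∂_k / im ∂_{k+1}:

  H_0: rank C_0 − rank ∂_1 = 8 − 7 = 1, and the invariant factors of ∂_1 are all 1, so H_0 = Z.
  H_1: rank ker ∂_1 − rank ∂_2 = (24 − 7) − 15 = 2, and the invariant factors of ∂_2 are all 1, so H_1 = Z^2.
  H_2: rank ker ∂_2 − rank ∂_3 = (16 − 15) − 0 = 1, and there is no ∂_3, so H_2 = Z.

As a check, the Euler characteristic is 8 − 24 + 16 = 0, which agrees with 1 − 2 + 1 = 0.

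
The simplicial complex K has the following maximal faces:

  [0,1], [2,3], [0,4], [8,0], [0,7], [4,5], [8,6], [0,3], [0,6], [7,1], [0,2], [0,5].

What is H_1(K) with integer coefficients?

H_1 = Z^4.

We work with the vertex ordering 0 < 1 < 2 < 3 < 4 < 5 < 6 < 7 < 8. The simplices of K, each written with vertices in increasing order, are:

  0-simplices (9): [0], [1], [2], [3], [4], [5], [6], [7], [8]
  1-simplices (12): [0,1], [0,2], [0,3], [0,4], [0,5], [0,6], [0,7], [0,8], [1,7], [2,3], [4,5], [6,8]

so the chain groups are C_0 ≅ Z^9, C_1 ≅ Z^12.

∂_1: C_1 → C_0 is given by ∂[p,q] = [q] − [p].
As a 9×12 matrix over Z this has rank 8, with invariant factors (1,1,1,1,1,1,1,1).

Reading off H_k = ker ∂_k / im ∂_{k+1}:

  H_1: rank ker ∂_1 − rank ∂_2 = (12 − 8) − 0 = 4, and there is no ∂_2, so H_1 = Z^4.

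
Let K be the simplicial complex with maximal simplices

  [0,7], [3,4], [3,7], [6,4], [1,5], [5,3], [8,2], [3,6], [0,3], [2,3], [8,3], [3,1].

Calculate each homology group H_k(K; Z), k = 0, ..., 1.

H_0 ≅ Z,  H_1 ≅ Z^4.

Order the vertices as 0 < 1 < 2 < 3 < 4 < 5 < 6 < 7 < 8. Listing each simplex with vertices in this order, K has dimension 1 with simplices:

  0-simplices (9): [0], [1], [2], [3], [4], [5], [6], [7], [8]
  1-simplices (12): [0,3], [0,7], [1,3], [1,5], [2,3], [2,8], [3,4], [3,5], [3,6], [3,7], [3,8], [4,6]

so the chain groups are C_0 ≅ Z^9, C_1 ≅ Z^12.

Boundary ∂_1: C_1 → C_0 is given by ∂[p,q] = [q] − [p]. For instance
  ∂[3,4] = [4] − [3].
The resulting 9×12 matrix has rank 8, and its Smith normal form has invariant factors (1,1,1,1,1,1,1,1).

Reading off H_k = ker ∂_k / im ∂_{k+1}:

  H_0: rank C_0 − rank ∂_1 = 9 − 8 = 1, and the invariant factors of ∂_1 are all 1, so H_0 ≅ Z.
  H_1: rank ker ∂_1 − rank ∂_2 = (12 − 8) − 0 = 4, and there is no ∂_2, so H_1 ≅ Z^4.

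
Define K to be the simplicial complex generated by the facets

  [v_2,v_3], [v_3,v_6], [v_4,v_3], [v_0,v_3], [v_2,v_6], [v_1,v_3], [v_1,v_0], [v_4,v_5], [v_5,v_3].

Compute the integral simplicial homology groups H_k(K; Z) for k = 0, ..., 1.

H_0 ≅ Z,  H_1 ≅ Z^3.

Order the vertices as v_0 < v_1 < v_2 < v_3 < v_4 < v_5 < v_6. Listing each simplex with vertices in this order, K has dimension 1 with simplices:

  0-simplices (7): [v_0], [v_1], [v_2], [v_3], [v_4], [v_5], [v_6]
  1-simplices (9): [v_0,v_1], [v_0,v_3], [v_1,v_3], [v_2,v_3], [v_2,v_6], [v_3,v_4], [v_3,v_5], [v_3,v_6], [v_4,v_5]

so the chain groups are C_0 ≅ Z^7, C_1 ≅ Z^9.

The boundary map ∂_1: C_1 → C_0 maps an edge to its endpoints' difference, ∂[p,q] = q − p. For instance
  ∂[v_0,v_1] = [v_1] − [v_0].
The 7×9 boundary matrix has rank 6 and Smith normal form diag(1,1,1,1,1,1).

From H_k ≅ ker(∂_k) / im(∂_{k+1}) we obtain:

  H_0: rank C_0 − rank ∂_1 = 7 − 6 = 1, and the invariant factors of ∂_1 are all 1, so H_0 = Z.
  H_1: rank ker ∂_1 − rank ∂_2 = (9 − 6) − 0 = 3, and there is no ∂_2, so H_1 = Z^3.

(K is a triangulation of a wedge of 3 circles.)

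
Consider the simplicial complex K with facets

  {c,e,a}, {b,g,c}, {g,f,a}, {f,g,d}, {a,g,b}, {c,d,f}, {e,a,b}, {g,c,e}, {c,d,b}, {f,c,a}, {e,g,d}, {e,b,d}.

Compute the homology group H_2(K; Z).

Order the vertices as a < b < c < d < e < f < g. Listing each simplex with vertices in this order, K has dimension 2 with simplices:

  0-simplices (7): a, b, c, d, e, f, g
  1-simplices (18): ab, ac, ae, af, ag, bc, bd, be, bg, cd, ce, cf, cg, de, df, dg, eg, fg
  2-simplices (12): abe, abg, ace, acf, afg, bcd, bcg, bde, cdf, ceg, deg, dfg

Hence C_0 ≅ Z^7, C_1 ≅ Z^18, C_2 ≅ Z^12.

The boundary map ∂_1: C_1 → C_0 maps an edge to its endpoints' difference, ∂[p,q] = q − p.
As a 7×18 matrix over Z this has rank 6, with invariant factors (1,1,1,1,1,1).

The boundary map ∂_2: C_2 → C_1 sends each 2-simplex [p,q,r] to [q,r] − [p,r] + [p,q]. For instance
  ∂abg = bg − ag + ab,
  ∂bcg = cg − bg + bc.
As a 18×12 matrix over Z this has rank 12, with invariant factors (1,1,1,1,1,1,1,1,1,1,1,2).

From H_k ≅ ker(∂_k) / im(∂_{k+1}) we obtain:

  H_2: rank ker ∂_2 − rank ∂_3 = (12 − 12) − 0 = 0, and there is no ∂_3, so H_2 ≅ 0.

H_2 ≅ 0.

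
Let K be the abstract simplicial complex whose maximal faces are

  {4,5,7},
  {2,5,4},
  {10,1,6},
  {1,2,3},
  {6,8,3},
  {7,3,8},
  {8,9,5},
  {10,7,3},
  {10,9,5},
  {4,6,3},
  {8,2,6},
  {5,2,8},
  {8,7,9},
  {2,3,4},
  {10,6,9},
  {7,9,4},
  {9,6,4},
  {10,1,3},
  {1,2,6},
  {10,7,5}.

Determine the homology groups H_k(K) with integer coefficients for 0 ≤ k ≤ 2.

We work with the vertex ordering 1 < 2 < 3 < 4 < 5 < 6 < 7 < 8 < 9 < 10. The simplices of K, each written with vertices in increasing order, are:

  0-simplices (10): [1], [2], [3], [4], [5], [6], [7], [8], [9], [10]
  1-simplices (30): (30 of them)
  2-simplices (20): (20 of them)

giving chain groups C_0 ≅ Z^10, C_1 ≅ Z^30, C_2 ≅ Z^20.

The boundary map ∂_1: C_1 → C_0 sends each edge [p,q] (with p < q) to q − p. For instance
  ∂[1,2] = [2] − [1].
The 10×30 boundary matrix has rank 9 and Smith normal form diag(1,1,1,1,1,1,1,1,1).

∂_2: C_2 → C_1 acts by ∂[p,q,r] = [q,r] − [p,r] + [p,q]. For instance
  ∂[3,6,8] = [6,8] − [3,8] + [3,6],
  ∂[7,8,9] = [8,9] − [7,9] + [7,8].
The 30×20 boundary matrix has rank 20 and Smith normal form diag(1,1,1,1,1,1,1,1,1,1,1,1,1,1,1,1,1,1,1,2).

Computing H_k = (kernel of ∂_k) / (image of ∂_{k+1}):

  H_0: rank C_0 − rank ∂_1 = 10 − 9 = 1, and the invariant factors of ∂_1 are all 1, so H_0 = Z.
  H_1: rank ker ∂_1 − rank ∂_2 = (30 − 9) − 20 = 1, and ∂_2 has invariant factor 2 > 1, so H_1 = Z ⊕ Z/2.
  H_2: rank ker ∂_2 − rank ∂_3 = (20 − 20) − 0 = 0, and there is no ∂_3, so H_2 = 0.

(K is a triangulation of the Klein bottle.)

H_0 = Z,  H_1 = Z ⊕ Z/2,  H_2 = 0.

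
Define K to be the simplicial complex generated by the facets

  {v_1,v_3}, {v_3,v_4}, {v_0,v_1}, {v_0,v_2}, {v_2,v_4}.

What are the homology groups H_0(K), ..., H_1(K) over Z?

Order the vertices as v_0 < v_1 < v_2 < v_3 < v_4. Listing each simplex with vertices in this order, K has dimension 1 with simplices:

  0-simplices (5): [v_0], [v_1], [v_2], [v_3], [v_4]
  1-simplices (5): [v_0,v_1], [v_0,v_2], [v_1,v_3], [v_2,v_4], [v_3,v_4]

Hence C_0 ≅ Z^5, C_1 ≅ Z^5.

Boundary ∂_1: C_1 → C_0 sends each edge [p,q] (with p < q) to q − p.
The 5×5 boundary matrix has rank 4 and Smith normal form diag(1,1,1,1).

From H_k ≅ ker(∂_k) / im(∂_{k+1}) we obtain:

  H_0: rank C_0 − rank ∂_1 = 5 − 4 = 1, and the invariant factors of ∂_1 are all 1, so H_0 = Z.
  H_1: rank ker ∂_1 − rank ∂_2 = (5 − 4) − 0 = 1, and there is no ∂_2, so H_1 = Z.

As a check, the Euler characteristic is 5 − 5 = 0, which agrees with 1 − 1 = 0.

H_0 ≅ Z,  H_1 ≅ Z.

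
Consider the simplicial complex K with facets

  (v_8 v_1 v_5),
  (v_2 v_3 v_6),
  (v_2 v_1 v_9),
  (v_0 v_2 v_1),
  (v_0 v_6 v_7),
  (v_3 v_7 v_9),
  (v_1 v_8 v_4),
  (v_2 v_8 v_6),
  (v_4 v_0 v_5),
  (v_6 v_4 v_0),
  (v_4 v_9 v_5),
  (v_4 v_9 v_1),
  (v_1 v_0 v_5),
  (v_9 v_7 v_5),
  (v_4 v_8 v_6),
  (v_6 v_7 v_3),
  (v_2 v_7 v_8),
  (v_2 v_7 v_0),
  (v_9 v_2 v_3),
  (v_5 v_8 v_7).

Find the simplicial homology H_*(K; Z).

H_0 ≅ Z,  H_1 ≅ Z ⊕ Z/2,  H_2 = 0.

K has 10 vertices, 30 edges, 20 triangles.
rank ∂_0 = 0, rank ∂_1 = 9 ⇒ b_0 = 10 − 0 − 9 = 1; all invariant factors of ∂_1 are 1 so no torsion. So H_0 = Z.
rank ∂_1 = 9, rank ∂_2 = 20 ⇒ b_1 = 30 − 9 − 20 = 1; ∂_2 has invariant factor(s) [2] giving torsion. So H_1 = Z ⊕ Z/2.
rank ∂_2 = 20, rank ∂_3 = 0 ⇒ b_2 = 20 − 20 − 0 = 0. So H_2 = 0.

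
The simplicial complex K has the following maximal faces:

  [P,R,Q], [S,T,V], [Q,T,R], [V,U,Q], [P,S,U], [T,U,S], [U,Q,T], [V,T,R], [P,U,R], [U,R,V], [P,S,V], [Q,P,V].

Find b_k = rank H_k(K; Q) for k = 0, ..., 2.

b_0 = 1, b_1 = 0, b_2 = 0.

Take the total order P < Q < R < S < T < U < V on the vertex set. Then K (dimension 2) consists of the simplices:

  0-simplices (7): P, Q, R, S, T, U, V
  1-simplices (18): PQ, PR, PS, PU, PV, QR, QT, QU, QV, RT, RU, RV, ST, SU, SV, TU, TV, UV
  2-simplices (12): PQR, PQV, PRU, PSU, PSV, QRT, QTU, QUV, RTV, RUV, STU, STV

so the chain groups are C_0 ≅ Z^7, C_1 ≅ Z^18, C_2 ≅ Z^12.

∂_1: C_1 → C_0 is given by ∂[p,q] = [q] − [p].
As a 7×18 matrix over Z this has rank 6, with invariant factors (1,1,1,1,1,1).

∂_2: C_2 → C_1 acts by ∂[p,q,r] = [q,r] − [p,r] + [p,q]. For instance
  ∂PRU = RU − PU + PR,
  ∂STV = TV − SV + ST.
As a 18×12 matrix over Z this has rank 12, with invariant factors (1,1,1,1,1,1,1,1,1,1,1,2).

Reading off H_k = ker ∂_k / im ∂_{k+1}:

  H_0: rank C_0 − rank ∂_1 = 7 − 6 = 1, and the invariant factors of ∂_1 are all 1, so H_0 = Z.
  H_1: rank ker ∂_1 − rank ∂_2 = (18 − 6) − 12 = 0, and ∂_2 has invariant factor 2 > 1, so H_1 = Z_2.
  H_2: rank ker ∂_2 − rank ∂_3 = (12 − 12) − 0 = 0, and there is no ∂_3, so H_2 = 0.

As a check, the Euler characteristic is 7 − 18 + 12 = 1, which agrees with 1 − 0 + 0 = 1.
(K is a triangulation of the real projective plane RP^2.)

Hence the Betti numbers are b_0 = 1, b_1 = 0, b_2 = 0.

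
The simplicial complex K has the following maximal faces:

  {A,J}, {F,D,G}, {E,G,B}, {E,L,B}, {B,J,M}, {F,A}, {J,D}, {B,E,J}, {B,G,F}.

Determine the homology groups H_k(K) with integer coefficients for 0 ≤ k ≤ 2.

Order the vertices as A < B < D < E < F < G < J < L < M. Listing each simplex with vertices in this order, K has dimension 2 with simplices:

  0-simplices (9): A, B, D, E, F, G, J, L, M
  1-simplices (16): AF, AJ, BE, BF, BG, BJ, BL, BM, DF, DG, DJ, EG, EJ, EL, FG, JM
  2-simplices (6): BEG, BEJ, BEL, BFG, BJM, DFG

Hence C_0 ≅ Z^9, C_1 ≅ Z^16, C_2 ≅ Z^6.

∂_1: C_1 → C_0 sends each edge [p,q] (with p < q) to q − p. For instance
  ∂FG = G − F.
As a 9×16 matrix over Z this has rank 8, with invariant factors (1,1,1,1,1,1,1,1).

Boundary ∂_2: C_2 → C_1 maps a triangle to the signed sum of its edges. For instance
  ∂BJM = JM − BM + BJ,
  ∂BFG = FG − BG + BF.
This gives a 16×6 integer matrix of rank 6; reducing to Smith normal form yields diagonal entries (1,1,1,1,1,1).

Reading off H_k = ker ∂_k / im ∂_{k+1}:

  H_0: rank C_0 − rank ∂_1 = 9 − 8 = 1, and the invariant factors of ∂_1 are all 1, so H_0 ≅ Z.
  H_1: rank ker ∂_1 − rank ∂_2 = (16 − 8) − 6 = 2, and the invariant factors of ∂_2 are all 1, so H_1 ≅ Z^2.
  H_2: rank ker ∂_2 − rank ∂_3 = (6 − 6) − 0 = 0, and there is no ∂_3, so H_2 ≅ 0.

As a check, the Euler characteristic is 9 − 16 + 6 = -1, which agrees with 1 − 2 + 0 = -1.

H_0 ≅ Z,  H_1 ≅ Z^2,  H_2 = 0.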